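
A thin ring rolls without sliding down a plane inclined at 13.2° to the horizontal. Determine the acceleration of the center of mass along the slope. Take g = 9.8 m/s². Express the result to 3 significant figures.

For this body I = MR², i.e. k = I/(MR²) = 1.
Newton's second law down the slope: Mg sinθ − f = Ma. The torque equation fR = Iα (with α = a/R) gives f = kMa.
Eliminating f: Mg sinθ = (1+k)Ma, so a = g sinθ/(1+k) = 9.8 × sin13.2° / 2 ≈ 1.12 m/s².

a ≈ 1.12 m/s²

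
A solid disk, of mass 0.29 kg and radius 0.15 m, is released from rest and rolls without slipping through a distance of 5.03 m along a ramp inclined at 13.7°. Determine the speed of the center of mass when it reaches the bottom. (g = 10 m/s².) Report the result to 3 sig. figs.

Here I = (1/2)MR², so the shape factor k = I/(MR²) = 0.5.
Since it rolls without slipping, ω = v/R and KE = ½Mv² + ½Iω² = ½(1+k)Mv² = (3/4)Mv².
The vertical drop is h = L sinθ = 5.03 × sin13.7° = 1.191 m.
Setting Mgh = (3/4)Mv² gives v = √(2gh/(1+k)) = √(2·10·1.191/1.5) ≈ 3.99 m/s.

v ≈ 3.99 m/s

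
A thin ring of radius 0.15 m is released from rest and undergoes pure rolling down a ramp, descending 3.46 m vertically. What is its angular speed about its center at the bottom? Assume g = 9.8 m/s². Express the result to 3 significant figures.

With I = MR², the ratio k = I/(MR²) is 1.
Since it rolls without slipping, ω = v/R and KE = ½Mv² + ½Iω² = ½(1+k)Mv² = Mv².
Energy conservation Mgh = ½(1+k)Mv² gives v = √(2gh/(1+k)) = √(2 × 9.8 × 3.46 / 2) = 5.823 m/s.
The angular speed follows from ω = v/R = 5.823/0.15 ≈ 38.8 rad/s.

ω ≈ 38.8 rad/s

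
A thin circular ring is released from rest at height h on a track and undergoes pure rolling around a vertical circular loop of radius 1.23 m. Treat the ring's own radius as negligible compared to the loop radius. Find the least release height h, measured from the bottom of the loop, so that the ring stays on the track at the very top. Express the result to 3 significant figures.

h_min ≈ 3.69 m

For this body I = MR², i.e. k = I/(MR²) = 1.
At the top, contact is just lost when gravity alone supplies the centripetal force: Mg = Mv_top²/r, i.e. v_top² = gr.
With ω = v/R, the kinetic energy at speed v is ½(1+k)Mv² = Mv².
Energy conservation from release (height h) to the top (height 2r): Mgh = Mg(2r) + M·gr.
Thus h_min = 2r + (1+k)r/2 = r(2 + 2/2) = 1.23 × 3 ≈ 3.69 m.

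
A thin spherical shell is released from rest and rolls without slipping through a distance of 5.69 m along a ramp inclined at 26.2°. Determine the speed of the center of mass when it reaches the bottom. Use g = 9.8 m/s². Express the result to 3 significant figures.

For this body I = (2/3)MR², i.e. k = I/(MR²) = 2/3.
Since it rolls without slipping, ω = v/R and KE = ½Mv² + ½Iω² = ½(1+k)Mv² = (5/6)Mv².
The vertical drop is h = L sinθ = 5.69 × sin26.2° = 2.512 m.
Setting Mgh = (5/6)Mv² gives v = √(2gh/(1+k)) = √(2·9.8·2.512/1.667) ≈ 5.44 m/s.

v ≈ 5.44 m/s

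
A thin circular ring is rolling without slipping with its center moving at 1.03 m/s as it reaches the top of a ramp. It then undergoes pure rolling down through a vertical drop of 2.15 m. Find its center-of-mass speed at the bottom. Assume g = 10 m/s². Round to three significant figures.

With I = MR², the ratio k = I/(MR²) is 1.
Rolling without slipping gives ω = v/R, so the total kinetic energy is ½Mv² + ½Iω² = ½(1+k)Mv² = Mv².
Conserving energy between top and bottom: Mv² = Mv₀² + Mgh, hence v² = v₀² + 2gh/(1+k).
v = √(1.03² + 2×10×2.15/2) = √22.56 ≈ 4.75 m/s.

v ≈ 4.75 m/s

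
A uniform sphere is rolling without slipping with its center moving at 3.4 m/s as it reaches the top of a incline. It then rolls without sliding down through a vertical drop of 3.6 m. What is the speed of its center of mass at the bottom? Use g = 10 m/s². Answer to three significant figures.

The moment of inertia is (2/5)MR², giving k ≡ I/(MR²) = 0.4.
The rolling condition ω = v/R makes the rotational term ½I(v/R)² = ½kMv², so KE_total = ½(1+k)Mv² = (7/10)Mv².
Conserving energy between top and bottom: (7/10)Mv² = (7/10)Mv₀² + Mgh, hence v² = v₀² + 2gh/(1+k).
v = √(3.4² + 2×10×3.6/1.4) = √62.99 ≈ 7.94 m/s.

v ≈ 7.94 m/s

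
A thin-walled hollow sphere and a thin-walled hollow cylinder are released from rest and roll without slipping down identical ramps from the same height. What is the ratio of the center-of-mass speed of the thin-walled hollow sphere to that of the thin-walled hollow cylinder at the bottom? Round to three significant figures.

Each satisfies Mgh = ½(1+k)Mv² with k = I/(MR²), so v ∝ 1/√(1+k).
For the thin-walled hollow sphere k = 2/3; for the thin-walled hollow cylinder k = 1.
v₁/v₂ = √((1+k₂)/(1+k₁)) = √(2/1.667) ≈ 1.10.

v_ratio ≈ 1.10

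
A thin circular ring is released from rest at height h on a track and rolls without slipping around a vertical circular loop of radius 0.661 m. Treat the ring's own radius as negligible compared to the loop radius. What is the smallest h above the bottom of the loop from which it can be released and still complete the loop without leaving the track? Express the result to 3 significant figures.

h_min ≈ 1.98 m

The moment of inertia is MR², giving k ≡ I/(MR²) = 1.
At the top, contact is just lost when gravity alone supplies the centripetal force: Mg = Mv_top²/r, i.e. v_top² = gr.
With ω = v/R, the kinetic energy at speed v is ½(1+k)Mv² = Mv².
Energy conservation from release (height h) to the top (height 2r): Mgh = Mg(2r) + M·gr.
Thus h_min = 2r + (1+k)r/2 = r(2 + 2/2) = 0.661 × 3 ≈ 1.98 m.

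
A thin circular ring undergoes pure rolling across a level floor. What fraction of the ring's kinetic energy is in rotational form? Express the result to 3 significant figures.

fraction ≈ 0.500

Here I = MR², so the shape factor k = I/(MR²) = 1.
With ω = v/R, KE_trans = ½Mv² and KE_rot = ½Iω² = ½kMv², so KE_total = ½(1+k)Mv².
The rotational fraction is therefore k/(1+k) = 1/2 ≈ 0.500.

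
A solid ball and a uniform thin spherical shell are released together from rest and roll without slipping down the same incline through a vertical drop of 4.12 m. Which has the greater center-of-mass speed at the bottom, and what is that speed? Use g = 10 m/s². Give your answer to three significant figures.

For rolling without slipping, Mgh = ½(1+k)Mv² where k = I/(MR²), so v = √(2gh/(1+k)).
Solid ball: k = 0.4, giving v = √(2×10×4.12/1.4) = 7.672 m/s.
Uniform thin spherical shell: k = 2/3, giving v = √(2×10×4.12/1.667) = 7.031 m/s.
The smaller k wins: the solid ball, at ≈ 7.67 m/s.

the solid ball, at v ≈ 7.67 m/s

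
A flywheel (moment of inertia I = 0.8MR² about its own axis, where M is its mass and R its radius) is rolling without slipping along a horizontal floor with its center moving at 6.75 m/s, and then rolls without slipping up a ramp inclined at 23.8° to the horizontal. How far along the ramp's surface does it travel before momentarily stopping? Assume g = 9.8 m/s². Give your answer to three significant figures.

d ≈ 10.4 m

Here I = 0.8MR², so the shape factor k = I/(MR²) = 0.8.
Pure rolling means v = ωR; then KE = ½Mv² + ½I(v/R)² = ½(1+k)Mv² = (9/10)Mv².
Setting this equal to Mgh gives the vertical rise h = (1+k)v₀²/(2g) = 1.8×6.75²/(2×9.8) = 4.184 m.
The distance along the slope is d = h/sinθ = 4.184/sin23.8° ≈ 10.4 m.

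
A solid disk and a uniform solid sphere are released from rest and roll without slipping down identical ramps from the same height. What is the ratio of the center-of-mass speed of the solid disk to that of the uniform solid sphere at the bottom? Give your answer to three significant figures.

Each satisfies Mgh = ½(1+k)Mv² with k = I/(MR²), so v ∝ 1/√(1+k).
For the solid disk k = 0.5; for the uniform solid sphere k = 0.4.
v₁/v₂ = √((1+k₂)/(1+k₁)) = √(1.4/1.5) ≈ 0.966.

v_ratio ≈ 0.966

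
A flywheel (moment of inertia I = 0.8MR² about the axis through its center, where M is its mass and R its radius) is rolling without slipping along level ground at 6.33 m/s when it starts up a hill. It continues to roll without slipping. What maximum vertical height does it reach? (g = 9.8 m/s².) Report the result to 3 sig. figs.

h ≈ 3.68 m

Here I = 0.8MR², so the shape factor k = I/(MR²) = 0.8.
Since it rolls without slipping, ω = v/R and KE = ½Mv² + ½Iω² = ½(1+k)Mv² = (9/10)Mv².
All of this converts to potential energy at the highest point: (9/10)Mv₀² = Mgh.
Thus h = (1+k)v₀²/(2g) = 1.8 × 6.33² / (2 × 9.8) ≈ 3.68 m.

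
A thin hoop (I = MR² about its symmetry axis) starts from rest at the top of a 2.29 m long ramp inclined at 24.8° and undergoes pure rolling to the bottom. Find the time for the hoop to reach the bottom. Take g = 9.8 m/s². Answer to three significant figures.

With I = MR², the ratio k = I/(MR²) is 1.
Along the incline Mg sinθ − f = Ma, and torque about the center fR = Iα = kMR²(a/R) gives f = kMa.
Hence a = g sinθ/(1+k) = 9.8×sin24.8°/2 = 2.055 m/s².
Starting from rest, L = ½at², so t = √(2L/a) = √(2×2.29/2.055) ≈ 1.49 s.

t ≈ 1.49 s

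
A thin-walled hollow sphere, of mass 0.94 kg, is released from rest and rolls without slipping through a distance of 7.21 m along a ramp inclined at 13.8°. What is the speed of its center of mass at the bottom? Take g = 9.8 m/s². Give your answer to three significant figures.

For this body I = (2/3)MR², i.e. k = I/(MR²) = 2/3.
Since it rolls without slipping, ω = v/R and KE = ½Mv² + ½Iω² = ½(1+k)Mv² = (5/6)Mv².
The vertical drop is h = L sinθ = 7.21 × sin13.8° = 1.72 m.
Energy conservation: Mgh = (5/6)Mv², so v = √(2gh/(1+k)) = √(2 × 9.8 × 1.72 / 1.667) ≈ 4.50 m/s.

v ≈ 4.50 m/s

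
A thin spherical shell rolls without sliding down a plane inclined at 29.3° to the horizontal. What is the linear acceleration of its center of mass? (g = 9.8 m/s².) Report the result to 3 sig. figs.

Here I = (2/3)MR², so the shape factor k = I/(MR²) = 2/3.
Along the incline Mg sinθ − f = Ma, and torque about the center fR = Iα = kMR²(a/R) gives f = kMa.
Eliminating f: Mg sinθ = (1+k)Ma, so a = g sinθ/(1+k) = 9.8 × sin29.3° / 1.667 ≈ 2.88 m/s².

a ≈ 2.88 m/s²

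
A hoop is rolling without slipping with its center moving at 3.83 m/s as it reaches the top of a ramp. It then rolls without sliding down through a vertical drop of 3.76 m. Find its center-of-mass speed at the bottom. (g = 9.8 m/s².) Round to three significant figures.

v ≈ 7.18 m/s

The moment of inertia is MR², giving k ≡ I/(MR²) = 1.
Rolling without slipping gives ω = v/R, so the total kinetic energy is ½Mv² + ½Iω² = ½(1+k)Mv² = Mv².
Conserving energy between top and bottom: Mv² = Mv₀² + Mgh, hence v² = v₀² + 2gh/(1+k).
v = √(3.83² + 2×9.8×3.76/2) = √51.52 ≈ 7.18 m/s.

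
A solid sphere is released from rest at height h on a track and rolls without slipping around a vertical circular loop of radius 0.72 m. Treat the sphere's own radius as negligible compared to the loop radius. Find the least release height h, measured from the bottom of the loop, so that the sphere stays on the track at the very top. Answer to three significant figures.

For this body I = (2/5)MR², i.e. k = I/(MR²) = 0.4.
At the top of the loop, the minimum-contact condition is Mg = Mv_top²/r, so v_top² = gr.
With ω = v/R, the kinetic energy at speed v is ½(1+k)Mv² = (7/10)Mv².
Energy conservation from release (height h) to the top (height 2r): Mgh = Mg(2r) + (7/10)M·gr.
Thus h_min = 2r + (1+k)r/2 = r(2 + 1.4/2) = 0.72 × 2.7 ≈ 1.94 m.

h_min ≈ 1.94 m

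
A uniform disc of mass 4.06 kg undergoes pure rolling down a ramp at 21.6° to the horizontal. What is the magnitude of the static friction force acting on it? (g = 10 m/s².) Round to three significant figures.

With I = (1/2)MR², the ratio k = I/(MR²) is 0.5.
Translational: Mg sinθ − f = Ma. Rotational about the CM: fR = Iα = kMRa, so f = kMa.
Combining, a = g sinθ/(1+k) and f = kMa = kMg sinθ/(1+k).
f = 0.5 × 4.06 × 10 × sin21.6° / 1.5 ≈ 4.98 N.

f ≈ 4.98 N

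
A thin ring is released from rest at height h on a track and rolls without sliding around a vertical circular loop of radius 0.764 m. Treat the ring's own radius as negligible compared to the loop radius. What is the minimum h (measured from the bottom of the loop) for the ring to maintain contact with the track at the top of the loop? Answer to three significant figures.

h_min ≈ 2.29 m

Here I = MR², so the shape factor k = I/(MR²) = 1.
At the top of the loop, the minimum-contact condition is Mg = Mv_top²/r, so v_top² = gr.
With ω = v/R, the kinetic energy at speed v is ½(1+k)Mv² = Mv².
Energy conservation from release (height h) to the top (height 2r): Mgh = Mg(2r) + M·gr.
Thus h_min = 2r + (1+k)r/2 = r(2 + 2/2) = 0.764 × 3 ≈ 2.29 m.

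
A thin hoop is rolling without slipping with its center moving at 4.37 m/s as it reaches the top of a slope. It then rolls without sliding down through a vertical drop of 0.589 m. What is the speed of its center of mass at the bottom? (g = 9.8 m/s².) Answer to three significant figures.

v ≈ 4.99 m/s

For this body I = MR², i.e. k = I/(MR²) = 1.
Since it rolls without slipping, ω = v/R and KE = ½Mv² + ½Iω² = ½(1+k)Mv² = Mv².
Energy conservation: Mv₀² + Mgh = Mv², so v² = v₀² + 2gh/(1+k).
v = √(4.37² + 2×9.8×0.589/2) = √24.87 ≈ 4.99 m/s.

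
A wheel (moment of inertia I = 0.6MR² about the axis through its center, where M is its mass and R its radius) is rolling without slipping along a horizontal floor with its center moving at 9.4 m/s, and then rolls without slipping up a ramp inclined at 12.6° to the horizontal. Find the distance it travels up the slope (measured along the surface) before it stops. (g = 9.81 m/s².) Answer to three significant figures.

d ≈ 33.0 m

For this body I = 0.6MR², i.e. k = I/(MR²) = 0.6.
Since it rolls without slipping, ω = v/R and KE = ½Mv² + ½Iω² = ½(1+k)Mv² = (4/5)Mv².
Setting this equal to Mgh gives the vertical rise h = (1+k)v₀²/(2g) = 1.6×9.4²/(2×9.81) = 7.206 m.
Along the incline, d = h/sinθ = 7.206/sin12.6° ≈ 33.0 m.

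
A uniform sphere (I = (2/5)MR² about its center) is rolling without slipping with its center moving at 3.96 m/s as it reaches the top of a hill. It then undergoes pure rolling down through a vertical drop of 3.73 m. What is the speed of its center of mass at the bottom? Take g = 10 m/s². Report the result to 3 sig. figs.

v ≈ 8.30 m/s

Here I = (2/5)MR², so the shape factor k = I/(MR²) = 0.4.
Rolling without slipping gives ω = v/R, so the total kinetic energy is ½Mv² + ½Iω² = ½(1+k)Mv² = (7/10)Mv².
Energy conservation: (7/10)Mv₀² + Mgh = (7/10)Mv², so v² = v₀² + 2gh/(1+k).
v = √(3.96² + 2×10×3.73/1.4) = √68.97 ≈ 8.30 m/s.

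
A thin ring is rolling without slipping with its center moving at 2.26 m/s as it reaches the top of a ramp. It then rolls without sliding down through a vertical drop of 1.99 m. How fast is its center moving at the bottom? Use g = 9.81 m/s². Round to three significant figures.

Here I = MR², so the shape factor k = I/(MR²) = 1.
Pure rolling means v = ωR; then KE = ½Mv² + ½I(v/R)² = ½(1+k)Mv² = Mv².
Energy conservation: Mv₀² + Mgh = Mv², so v² = v₀² + 2gh/(1+k).
v = √(2.26² + 2×9.81×1.99/2) = √24.63 ≈ 4.96 m/s.

v ≈ 4.96 m/s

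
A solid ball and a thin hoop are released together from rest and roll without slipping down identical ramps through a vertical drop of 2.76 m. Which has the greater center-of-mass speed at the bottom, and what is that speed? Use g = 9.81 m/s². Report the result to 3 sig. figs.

the solid ball, at v ≈ 6.22 m/s

For rolling without slipping, Mgh = ½(1+k)Mv² where k = I/(MR²), so v = √(2gh/(1+k)).
Solid ball: k = 0.4, giving v = √(2×9.81×2.76/1.4) = 6.219 m/s.
Thin hoop: k = 1, giving v = √(2×9.81×2.76/2) = 5.203 m/s.
The smaller k wins: the solid ball, at ≈ 6.22 m/s.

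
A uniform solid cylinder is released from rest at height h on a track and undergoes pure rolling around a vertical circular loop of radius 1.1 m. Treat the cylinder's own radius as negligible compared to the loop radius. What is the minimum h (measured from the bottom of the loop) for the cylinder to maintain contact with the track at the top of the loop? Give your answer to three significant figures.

h_min ≈ 3.03 m

The moment of inertia is (1/2)MR², giving k ≡ I/(MR²) = 0.5.
At the top, contact is just lost when gravity alone supplies the centripetal force: Mg = Mv_top²/r, i.e. v_top² = gr.
With ω = v/R, the kinetic energy at speed v is ½(1+k)Mv² = (3/4)Mv².
Energy conservation from release (height h) to the top (height 2r): Mgh = Mg(2r) + (3/4)M·gr.
Thus h_min = 2r + (1+k)r/2 = r(2 + 1.5/2) = 1.1 × 2.75 ≈ 3.03 m.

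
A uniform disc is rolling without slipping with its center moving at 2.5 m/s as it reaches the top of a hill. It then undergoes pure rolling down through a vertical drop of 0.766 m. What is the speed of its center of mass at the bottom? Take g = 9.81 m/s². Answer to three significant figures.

With I = (1/2)MR², the ratio k = I/(MR²) is 0.5.
Pure rolling means v = ωR; then KE = ½Mv² + ½I(v/R)² = ½(1+k)Mv² = (3/4)Mv².
Conserving energy between top and bottom: (3/4)Mv² = (3/4)Mv₀² + Mgh, hence v² = v₀² + 2gh/(1+k).
v = √(2.5² + 2×9.81×0.766/1.5) = √16.27 ≈ 4.03 m/s.

v ≈ 4.03 m/s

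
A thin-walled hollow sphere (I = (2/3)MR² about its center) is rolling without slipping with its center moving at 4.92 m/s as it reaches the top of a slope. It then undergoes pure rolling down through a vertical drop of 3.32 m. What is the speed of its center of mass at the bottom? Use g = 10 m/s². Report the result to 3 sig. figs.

Here I = (2/3)MR², so the shape factor k = I/(MR²) = 2/3.
The rolling condition ω = v/R makes the rotational term ½I(v/R)² = ½kMv², so KE_total = ½(1+k)Mv² = (5/6)Mv².
Energy conservation: (5/6)Mv₀² + Mgh = (5/6)Mv², so v² = v₀² + 2gh/(1+k).
v = √(4.92² + 2×10×3.32/1.667) = √64.05 ≈ 8.00 m/s.

v ≈ 8.00 m/s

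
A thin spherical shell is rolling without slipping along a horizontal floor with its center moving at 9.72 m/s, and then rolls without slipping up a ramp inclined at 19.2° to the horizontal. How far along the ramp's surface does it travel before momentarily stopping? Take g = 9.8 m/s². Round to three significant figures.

d ≈ 24.4 m

For this body I = (2/3)MR², i.e. k = I/(MR²) = 2/3.
Pure rolling means v = ωR; then KE = ½Mv² + ½I(v/R)² = ½(1+k)Mv² = (5/6)Mv².
Setting this equal to Mgh gives the vertical rise h = (1+k)v₀²/(2g) = 1.667×9.72²/(2×9.8) = 8.034 m.
The distance along the slope is d = h/sinθ = 8.034/sin19.2° ≈ 24.4 m.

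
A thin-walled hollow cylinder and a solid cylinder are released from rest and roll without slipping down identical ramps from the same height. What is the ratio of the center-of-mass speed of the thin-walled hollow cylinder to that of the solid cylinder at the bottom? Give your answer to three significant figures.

v_ratio ≈ 0.866

Each satisfies Mgh = ½(1+k)Mv² with k = I/(MR²), so v ∝ 1/√(1+k).
For the thin-walled hollow cylinder k = 1; for the solid cylinder k = 0.5.
v₁/v₂ = √((1+k₂)/(1+k₁)) = √(1.5/2) ≈ 0.866.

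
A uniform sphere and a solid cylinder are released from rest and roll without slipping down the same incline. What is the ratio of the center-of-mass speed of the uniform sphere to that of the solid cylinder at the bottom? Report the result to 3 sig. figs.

Each satisfies Mgh = ½(1+k)Mv² with k = I/(MR²), so v ∝ 1/√(1+k).
For the uniform sphere k = 0.4; for the solid cylinder k = 0.5.
v₁/v₂ = √((1+k₂)/(1+k₁)) = √(1.5/1.4) ≈ 1.04.

v_ratio ≈ 1.04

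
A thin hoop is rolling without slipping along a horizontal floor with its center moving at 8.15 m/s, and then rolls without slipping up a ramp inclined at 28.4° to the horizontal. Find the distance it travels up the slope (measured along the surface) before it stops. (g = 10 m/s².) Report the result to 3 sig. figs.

d ≈ 14.0 m

With I = MR², the ratio k = I/(MR²) is 1.
The rolling condition ω = v/R makes the rotational term ½I(v/R)² = ½kMv², so KE_total = ½(1+k)Mv² = Mv².
Setting this equal to Mgh gives the vertical rise h = (1+k)v₀²/(2g) = 2×8.15²/(2×10) = 6.642 m.
The distance along the slope is d = h/sinθ = 6.642/sin28.4° ≈ 14.0 m.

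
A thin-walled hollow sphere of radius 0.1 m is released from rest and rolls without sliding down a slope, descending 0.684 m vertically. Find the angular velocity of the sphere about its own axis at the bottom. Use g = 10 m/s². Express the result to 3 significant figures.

ω ≈ 28.6 rad/s

For this body I = (2/3)MR², i.e. k = I/(MR²) = 2/3.
The rolling condition ω = v/R makes the rotational term ½I(v/R)² = ½kMv², so KE_total = ½(1+k)Mv² = (5/6)Mv².
Energy conservation Mgh = ½(1+k)Mv² gives v = √(2gh/(1+k)) = √(2 × 10 × 0.684 / 1.667) = 2.865 m/s.
The angular speed follows from ω = v/R = 2.865/0.1 ≈ 28.6 rad/s.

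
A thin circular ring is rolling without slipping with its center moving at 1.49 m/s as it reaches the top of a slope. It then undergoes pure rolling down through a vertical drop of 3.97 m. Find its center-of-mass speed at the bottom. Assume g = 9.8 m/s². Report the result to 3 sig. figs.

v ≈ 6.41 m/s

With I = MR², the ratio k = I/(MR²) is 1.
Rolling without slipping gives ω = v/R, so the total kinetic energy is ½Mv² + ½Iω² = ½(1+k)Mv² = Mv².
Conserving energy between top and bottom: Mv² = Mv₀² + Mgh, hence v² = v₀² + 2gh/(1+k).
v = √(1.49² + 2×9.8×3.97/2) = √41.13 ≈ 6.41 m/s.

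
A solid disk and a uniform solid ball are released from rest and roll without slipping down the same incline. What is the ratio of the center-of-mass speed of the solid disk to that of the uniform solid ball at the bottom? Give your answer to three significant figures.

Each satisfies Mgh = ½(1+k)Mv² with k = I/(MR²), so v ∝ 1/√(1+k).
For the solid disk k = 0.5; for the uniform solid ball k = 0.4.
v₁/v₂ = √((1+k₂)/(1+k₁)) = √(1.4/1.5) ≈ 0.966.

v_ratio ≈ 0.966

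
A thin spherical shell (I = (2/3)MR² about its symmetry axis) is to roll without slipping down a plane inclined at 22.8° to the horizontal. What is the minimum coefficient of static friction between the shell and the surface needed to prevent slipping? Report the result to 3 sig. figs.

The moment of inertia is (2/3)MR², giving k ≡ I/(MR²) = 2/3.
Along the incline Mg sinθ − f = Ma, and torque about the center fR = Iα = kMR²(a/R) gives f = kMa.
These give a = g sinθ/(1+k) and the required friction f = kMg sinθ/(1+k).
The normal force is N = Mg cosθ, so μ_min = f/N = k tanθ/(1+k).
μ_min = (2/3) × tan22.8° / 1.667 ≈ 0.168.

μ_min ≈ 0.168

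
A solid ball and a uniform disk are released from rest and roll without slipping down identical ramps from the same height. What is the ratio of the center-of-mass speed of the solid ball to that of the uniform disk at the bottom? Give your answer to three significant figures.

v_ratio ≈ 1.04

Each satisfies Mgh = ½(1+k)Mv² with k = I/(MR²), so v ∝ 1/√(1+k).
For the solid ball k = 0.4; for the uniform disk k = 0.5.
v₁/v₂ = √((1+k₂)/(1+k₁)) = √(1.5/1.4) ≈ 1.04.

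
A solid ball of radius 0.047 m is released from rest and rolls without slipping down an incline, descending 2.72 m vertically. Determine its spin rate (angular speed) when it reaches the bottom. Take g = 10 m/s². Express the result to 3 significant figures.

For this body I = (2/5)MR², i.e. k = I/(MR²) = 0.4.
Since it rolls without slipping, ω = v/R and KE = ½Mv² + ½Iω² = ½(1+k)Mv² = (7/10)Mv².
Energy conservation Mgh = ½(1+k)Mv² gives v = √(2gh/(1+k)) = √(2 × 10 × 2.72 / 1.4) = 6.234 m/s.
The angular speed follows from ω = v/R = 6.234/0.047 ≈ 133 rad/s.

ω ≈ 133 rad/s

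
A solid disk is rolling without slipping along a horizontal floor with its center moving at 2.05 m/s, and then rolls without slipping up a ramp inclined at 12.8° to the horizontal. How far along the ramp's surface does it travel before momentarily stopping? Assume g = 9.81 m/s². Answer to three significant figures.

d ≈ 1.45 m

With I = (1/2)MR², the ratio k = I/(MR²) is 0.5.
Rolling without slipping gives ω = v/R, so the total kinetic energy is ½Mv² + ½Iω² = ½(1+k)Mv² = (3/4)Mv².
Setting this equal to Mgh gives the vertical rise h = (1+k)v₀²/(2g) = 1.5×2.05²/(2×9.81) = 0.3213 m.
Along the incline, d = h/sinθ = 0.3213/sin12.8° ≈ 1.45 m.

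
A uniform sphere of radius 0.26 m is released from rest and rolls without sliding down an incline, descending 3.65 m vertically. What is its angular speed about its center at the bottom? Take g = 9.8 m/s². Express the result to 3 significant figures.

ω ≈ 27.5 rad/s

For this body I = (2/5)MR², i.e. k = I/(MR²) = 0.4.
Pure rolling means v = ωR; then KE = ½Mv² + ½I(v/R)² = ½(1+k)Mv² = (7/10)Mv².
Energy conservation Mgh = ½(1+k)Mv² gives v = √(2gh/(1+k)) = √(2 × 9.8 × 3.65 / 1.4) = 7.148 m/s.
Then ω = v/R = 7.148 / 0.26 ≈ 27.5 rad/s.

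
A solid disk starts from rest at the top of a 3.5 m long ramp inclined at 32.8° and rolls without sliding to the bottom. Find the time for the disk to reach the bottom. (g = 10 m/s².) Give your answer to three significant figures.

The moment of inertia is (1/2)MR², giving k ≡ I/(MR²) = 0.5.
Translational: Mg sinθ − f = Ma. Rotational about the CM: fR = Iα = kMRa, so f = kMa.
Hence a = g sinθ/(1+k) = 10×sin32.8°/1.5 = 3.611 m/s².
With constant a from rest, t = √(2L/a) = √(2·3.5/3.611) ≈ 1.39 s.

t ≈ 1.39 s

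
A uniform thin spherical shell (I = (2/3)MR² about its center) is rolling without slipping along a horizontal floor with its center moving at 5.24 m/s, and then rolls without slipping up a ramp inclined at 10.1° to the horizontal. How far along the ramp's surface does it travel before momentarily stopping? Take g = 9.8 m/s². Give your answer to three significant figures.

d ≈ 13.3 m

Here I = (2/3)MR², so the shape factor k = I/(MR²) = 2/3.
The rolling condition ω = v/R makes the rotational term ½I(v/R)² = ½kMv², so KE_total = ½(1+k)Mv² = (5/6)Mv².
Setting this equal to Mgh gives the vertical rise h = (1+k)v₀²/(2g) = 1.667×5.24²/(2×9.8) = 2.335 m.
The distance along the slope is d = h/sinθ = 2.335/sin10.1° ≈ 13.3 m.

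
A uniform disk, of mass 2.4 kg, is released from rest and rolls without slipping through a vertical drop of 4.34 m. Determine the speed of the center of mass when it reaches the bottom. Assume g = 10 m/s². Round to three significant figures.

For this body I = (1/2)MR², i.e. k = I/(MR²) = 0.5.
The rolling condition ω = v/R makes the rotational term ½I(v/R)² = ½kMv², so KE_total = ½(1+k)Mv² = (3/4)Mv².
Energy conservation: Mgh = (3/4)Mv², so v = √(2gh/(1+k)) = √(2 × 10 × 4.34 / 1.5) ≈ 7.61 m/s.

v ≈ 7.61 m/s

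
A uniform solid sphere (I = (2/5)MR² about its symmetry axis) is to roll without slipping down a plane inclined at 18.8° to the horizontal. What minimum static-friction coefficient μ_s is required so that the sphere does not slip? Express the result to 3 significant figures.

μ_min ≈ 0.0973

For this body I = (2/5)MR², i.e. k = I/(MR²) = 0.4.
Newton's second law down the slope: Mg sinθ − f = Ma. The torque equation fR = Iα (with α = a/R) gives f = kMa.
These give a = g sinθ/(1+k) and the required friction f = kMg sinθ/(1+k).
The normal force is N = Mg cosθ, so μ_min = f/N = k tanθ/(1+k).
μ_min = 0.4 × tan18.8° / 1.4 ≈ 0.0973.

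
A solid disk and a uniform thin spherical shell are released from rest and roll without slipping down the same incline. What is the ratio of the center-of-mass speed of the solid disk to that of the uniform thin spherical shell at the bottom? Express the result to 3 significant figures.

Each satisfies Mgh = ½(1+k)Mv² with k = I/(MR²), so v ∝ 1/√(1+k).
For the solid disk k = 0.5; for the uniform thin spherical shell k = 2/3.
v₁/v₂ = √((1+k₂)/(1+k₁)) = √(1.667/1.5) ≈ 1.05.

v_ratio ≈ 1.05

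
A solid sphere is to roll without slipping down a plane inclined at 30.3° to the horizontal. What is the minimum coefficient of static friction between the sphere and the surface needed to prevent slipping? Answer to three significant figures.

With I = (2/5)MR², the ratio k = I/(MR²) is 0.4.
Along the incline Mg sinθ − f = Ma, and torque about the center fR = Iα = kMR²(a/R) gives f = kMa.
These give a = g sinθ/(1+k) and the required friction f = kMg sinθ/(1+k).
With N = Mg cosθ, the no-slip condition f ≤ μN gives μ_min = f/N = k tanθ/(1+k).
μ_min = 0.4 × tan30.3° / 1.4 ≈ 0.167.

μ_min ≈ 0.167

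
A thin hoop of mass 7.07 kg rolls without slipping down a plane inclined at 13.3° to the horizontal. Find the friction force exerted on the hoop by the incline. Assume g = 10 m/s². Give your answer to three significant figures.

Here I = MR², so the shape factor k = I/(MR²) = 1.
Along the incline Mg sinθ − f = Ma, and torque about the center fR = Iα = kMR²(a/R) gives f = kMa.
Combining, a = g sinθ/(1+k) and f = kMa = kMg sinθ/(1+k).
f = 1 × 7.07 × 10 × sin13.3° / 2 ≈ 8.13 N.

f ≈ 8.13 N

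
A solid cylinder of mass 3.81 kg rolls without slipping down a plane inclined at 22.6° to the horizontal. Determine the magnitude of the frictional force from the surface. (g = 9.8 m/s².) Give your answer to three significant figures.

With I = (1/2)MR², the ratio k = I/(MR²) is 0.5.
Newton's second law down the slope: Mg sinθ − f = Ma. The torque equation fR = Iα (with α = a/R) gives f = kMa.
Combining, a = g sinθ/(1+k) and f = kMa = kMg sinθ/(1+k).
f = 0.5 × 3.81 × 9.8 × sin22.6° / 1.5 ≈ 4.78 N.

f ≈ 4.78 N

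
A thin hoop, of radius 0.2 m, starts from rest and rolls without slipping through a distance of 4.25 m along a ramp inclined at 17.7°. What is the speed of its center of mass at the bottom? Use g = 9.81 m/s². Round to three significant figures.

v ≈ 3.56 m/s

With I = MR², the ratio k = I/(MR²) is 1.
Since it rolls without slipping, ω = v/R and KE = ½Mv² + ½Iω² = ½(1+k)Mv² = Mv².
The vertical drop is h = L sinθ = 4.25 × sin17.7° = 1.292 m.
Setting Mgh = Mv² gives v = √(2gh/(1+k)) = √(2·9.81·1.292/2) ≈ 3.56 m/s.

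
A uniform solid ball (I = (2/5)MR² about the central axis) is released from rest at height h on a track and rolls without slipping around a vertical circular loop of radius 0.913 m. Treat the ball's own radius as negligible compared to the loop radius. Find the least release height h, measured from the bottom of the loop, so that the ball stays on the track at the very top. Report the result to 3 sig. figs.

With I = (2/5)MR², the ratio k = I/(MR²) is 0.4.
At the top, contact is just lost when gravity alone supplies the centripetal force: Mg = Mv_top²/r, i.e. v_top² = gr.
With ω = v/R, the kinetic energy at speed v is ½(1+k)Mv² = (7/10)Mv².
Energy conservation from release (height h) to the top (height 2r): Mgh = Mg(2r) + (7/10)M·gr.
Thus h_min = 2r + (1+k)r/2 = r(2 + 1.4/2) = 0.913 × 2.7 ≈ 2.47 m.

h_min ≈ 2.47 m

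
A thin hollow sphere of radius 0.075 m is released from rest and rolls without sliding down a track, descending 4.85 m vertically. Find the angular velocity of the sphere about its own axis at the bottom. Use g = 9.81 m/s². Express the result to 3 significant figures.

ω ≈ 101 rad/s

The moment of inertia is (2/3)MR², giving k ≡ I/(MR²) = 2/3.
Pure rolling means v = ωR; then KE = ½Mv² + ½I(v/R)² = ½(1+k)Mv² = (5/6)Mv².
Energy conservation Mgh = ½(1+k)Mv² gives v = √(2gh/(1+k)) = √(2 × 9.81 × 4.85 / 1.667) = 7.556 m/s.
The angular speed follows from ω = v/R = 7.556/0.075 ≈ 101 rad/s.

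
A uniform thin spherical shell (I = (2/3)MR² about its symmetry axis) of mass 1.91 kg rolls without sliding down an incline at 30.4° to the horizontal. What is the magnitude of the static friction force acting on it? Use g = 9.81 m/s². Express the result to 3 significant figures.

f ≈ 3.79 N

The moment of inertia is (2/3)MR², giving k ≡ I/(MR²) = 2/3.
Translational: Mg sinθ − f = Ma. Rotational about the CM: fR = Iα = kMRa, so f = kMa.
Combining, a = g sinθ/(1+k) and f = kMa = kMg sinθ/(1+k).
f = (2/3) × 1.91 × 9.81 × sin30.4° / 1.667 ≈ 3.79 N.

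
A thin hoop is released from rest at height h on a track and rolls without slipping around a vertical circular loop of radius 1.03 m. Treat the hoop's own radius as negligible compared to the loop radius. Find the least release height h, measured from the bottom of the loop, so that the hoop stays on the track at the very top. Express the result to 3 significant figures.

For this body I = MR², i.e. k = I/(MR²) = 1.
At the top, contact is just lost when gravity alone supplies the centripetal force: Mg = Mv_top²/r, i.e. v_top² = gr.
With ω = v/R, the kinetic energy at speed v is ½(1+k)Mv² = Mv².
Energy conservation from release (height h) to the top (height 2r): Mgh = Mg(2r) + M·gr.
Thus h_min = 2r + (1+k)r/2 = r(2 + 2/2) = 1.03 × 3 ≈ 3.09 m.

h_min ≈ 3.09 m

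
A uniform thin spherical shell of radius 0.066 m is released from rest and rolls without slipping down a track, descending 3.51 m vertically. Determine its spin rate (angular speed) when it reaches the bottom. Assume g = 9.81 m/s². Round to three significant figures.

ω ≈ 97.4 rad/s

The moment of inertia is (2/3)MR², giving k ≡ I/(MR²) = 2/3.
Since it rolls without slipping, ω = v/R and KE = ½Mv² + ½Iω² = ½(1+k)Mv² = (5/6)Mv².
Energy conservation Mgh = ½(1+k)Mv² gives v = √(2gh/(1+k)) = √(2 × 9.81 × 3.51 / 1.667) = 6.428 m/s.
Then ω = v/R = 6.428 / 0.066 ≈ 97.4 rad/s.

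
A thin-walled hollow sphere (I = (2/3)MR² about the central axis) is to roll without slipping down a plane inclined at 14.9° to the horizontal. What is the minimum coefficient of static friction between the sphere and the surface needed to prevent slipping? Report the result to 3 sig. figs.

With I = (2/3)MR², the ratio k = I/(MR²) is 2/3.
Along the incline Mg sinθ − f = Ma, and torque about the center fR = Iα = kMR²(a/R) gives f = kMa.
These give a = g sinθ/(1+k) and the required friction f = kMg sinθ/(1+k).
The normal force is N = Mg cosθ, so μ_min = f/N = k tanθ/(1+k).
μ_min = (2/3) × tan14.9° / 1.667 ≈ 0.106.

μ_min ≈ 0.106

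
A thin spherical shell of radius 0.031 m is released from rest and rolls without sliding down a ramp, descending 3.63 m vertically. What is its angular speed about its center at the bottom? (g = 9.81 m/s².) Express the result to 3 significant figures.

For this body I = (2/3)MR², i.e. k = I/(MR²) = 2/3.
Since it rolls without slipping, ω = v/R and KE = ½Mv² + ½Iω² = ½(1+k)Mv² = (5/6)Mv².
Energy conservation Mgh = ½(1+k)Mv² gives v = √(2gh/(1+k)) = √(2 × 9.81 × 3.63 / 1.667) = 6.537 m/s.
Then ω = v/R = 6.537 / 0.031 ≈ 211 rad/s.

ω ≈ 211 rad/s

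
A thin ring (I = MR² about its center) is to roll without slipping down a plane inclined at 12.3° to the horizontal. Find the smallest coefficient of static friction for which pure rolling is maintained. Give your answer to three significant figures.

μ_min ≈ 0.109

Here I = MR², so the shape factor k = I/(MR²) = 1.
Translational: Mg sinθ − f = Ma. Rotational about the CM: fR = Iα = kMRa, so f = kMa.
These give a = g sinθ/(1+k) and the required friction f = kMg sinθ/(1+k).
With N = Mg cosθ, the no-slip condition f ≤ μN gives μ_min = f/N = k tanθ/(1+k).
μ_min = 1 × tan12.3° / 2 ≈ 0.109.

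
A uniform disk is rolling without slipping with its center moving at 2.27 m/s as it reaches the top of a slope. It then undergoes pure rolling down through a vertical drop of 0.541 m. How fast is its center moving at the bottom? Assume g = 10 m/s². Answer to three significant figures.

v ≈ 3.52 m/s

Here I = (1/2)MR², so the shape factor k = I/(MR²) = 0.5.
Since it rolls without slipping, ω = v/R and KE = ½Mv² + ½Iω² = ½(1+k)Mv² = (3/4)Mv².
Conserving energy between top and bottom: (3/4)Mv² = (3/4)Mv₀² + Mgh, hence v² = v₀² + 2gh/(1+k).
v = √(2.27² + 2×10×0.541/1.5) = √12.37 ≈ 3.52 m/s.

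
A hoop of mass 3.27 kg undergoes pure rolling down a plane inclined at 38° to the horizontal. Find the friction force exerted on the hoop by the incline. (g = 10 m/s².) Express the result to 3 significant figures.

f ≈ 10.1 N

Here I = MR², so the shape factor k = I/(MR²) = 1.
Newton's second law down the slope: Mg sinθ − f = Ma. The torque equation fR = Iα (with α = a/R) gives f = kMa.
Combining, a = g sinθ/(1+k) and f = kMa = kMg sinθ/(1+k).
f = 1 × 3.27 × 10 × sin38° / 2 ≈ 10.1 N.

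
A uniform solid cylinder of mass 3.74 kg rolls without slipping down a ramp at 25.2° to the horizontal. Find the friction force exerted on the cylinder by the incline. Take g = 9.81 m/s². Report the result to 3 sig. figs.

f ≈ 5.21 N

With I = (1/2)MR², the ratio k = I/(MR²) is 0.5.
Newton's second law down the slope: Mg sinθ − f = Ma. The torque equation fR = Iα (with α = a/R) gives f = kMa.
Combining, a = g sinθ/(1+k) and f = kMa = kMg sinθ/(1+k).
f = 0.5 × 3.74 × 9.81 × sin25.2° / 1.5 ≈ 5.21 N.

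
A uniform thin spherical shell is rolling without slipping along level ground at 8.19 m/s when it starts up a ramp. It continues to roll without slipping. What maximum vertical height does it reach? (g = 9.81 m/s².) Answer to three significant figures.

h ≈ 5.70 m

Here I = (2/3)MR², so the shape factor k = I/(MR²) = 2/3.
The rolling condition ω = v/R makes the rotational term ½I(v/R)² = ½kMv², so KE_total = ½(1+k)Mv² = (5/6)Mv².
All of this converts to potential energy at the highest point: (5/6)Mv₀² = Mgh.
Thus h = (1+k)v₀²/(2g) = 1.667 × 8.19² / (2 × 9.81) ≈ 5.70 m.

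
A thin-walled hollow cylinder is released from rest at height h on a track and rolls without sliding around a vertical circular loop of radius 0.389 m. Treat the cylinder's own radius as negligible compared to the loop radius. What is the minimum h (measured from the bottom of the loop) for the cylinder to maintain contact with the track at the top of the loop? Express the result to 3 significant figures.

Here I = MR², so the shape factor k = I/(MR²) = 1.
At the top, contact is just lost when gravity alone supplies the centripetal force: Mg = Mv_top²/r, i.e. v_top² = gr.
With ω = v/R, the kinetic energy at speed v is ½(1+k)Mv² = Mv².
Energy conservation from release (height h) to the top (height 2r): Mgh = Mg(2r) + M·gr.
Thus h_min = 2r + (1+k)r/2 = r(2 + 2/2) = 0.389 × 3 ≈ 1.17 m.

h_min ≈ 1.17 m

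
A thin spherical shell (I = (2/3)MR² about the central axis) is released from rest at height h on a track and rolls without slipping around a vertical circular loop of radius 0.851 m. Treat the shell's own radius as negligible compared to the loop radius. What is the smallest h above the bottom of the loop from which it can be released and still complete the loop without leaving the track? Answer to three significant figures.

The moment of inertia is (2/3)MR², giving k ≡ I/(MR²) = 2/3.
At the top, contact is just lost when gravity alone supplies the centripetal force: Mg = Mv_top²/r, i.e. v_top² = gr.
With ω = v/R, the kinetic energy at speed v is ½(1+k)Mv² = (5/6)Mv².
Energy conservation from release (height h) to the top (height 2r): Mgh = Mg(2r) + (5/6)M·gr.
Thus h_min = 2r + (1+k)r/2 = r(2 + 1.667/2) = 0.851 × 2.833 ≈ 2.41 m.

h_min ≈ 2.41 m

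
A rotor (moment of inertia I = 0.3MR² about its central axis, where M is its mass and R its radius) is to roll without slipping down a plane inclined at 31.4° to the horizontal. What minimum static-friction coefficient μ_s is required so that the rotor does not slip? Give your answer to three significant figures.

μ_min ≈ 0.141

For this body I = 0.3MR², i.e. k = I/(MR²) = 0.3.
Translational: Mg sinθ − f = Ma. Rotational about the CM: fR = Iα = kMRa, so f = kMa.
These give a = g sinθ/(1+k) and the required friction f = kMg sinθ/(1+k).
The normal force is N = Mg cosθ, so μ_min = f/N = k tanθ/(1+k).
μ_min = 0.3 × tan31.4° / 1.3 ≈ 0.141.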